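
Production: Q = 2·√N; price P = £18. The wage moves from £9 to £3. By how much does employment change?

From P·MP_N = w with MP_N = N^(-1/2), the labor demand is N(w) = (18/w)^(2).
At w = 9: N = 4. At w = 3: N = 36.
ΔN = 36 − 4 = 32.

ΔN = 32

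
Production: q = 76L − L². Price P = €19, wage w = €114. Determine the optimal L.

L* = 35

The marginal product of L is MP_L = 76 − 2L.
A price-taking firm hires until the value of the marginal product equals the wage: P·MP_L = w, so 19·(76 − 2L) = 114.
Then 76 − 2L = 6, giving L = 35.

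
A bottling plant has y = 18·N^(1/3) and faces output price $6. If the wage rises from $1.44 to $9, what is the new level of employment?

N* = 8

From P·MP_N = w with MP_N = 6·N^(-2/3), the labor demand is N(w) = (36/w)^(3/2).
At w = 1.44: N = 125. At w = 9: N = 8.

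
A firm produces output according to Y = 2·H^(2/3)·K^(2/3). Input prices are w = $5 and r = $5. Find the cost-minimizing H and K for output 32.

Cost minimization requires the marginal rate of technical substitution to equal the input-price ratio: MP_H/MP_K = w/r.
Here MP_H/MP_K = (2/3)·(K/H)/(2/3) = (K/H). Setting this equal to 5/5 = 1 gives K = H.
Substituting into Y = 32: 2·H^(2/3)·(H)^(2/3) = 32.
Solving, H = 8 and K = 8.

H* = 8, K* = 8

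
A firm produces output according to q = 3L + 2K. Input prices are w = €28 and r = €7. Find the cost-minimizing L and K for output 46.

L* = 0, K* = 23

The inputs are perfect substitutes, so the firm uses whichever has the lower cost per unit of output.
Cost per unit of output via L is w/3 = 28/3; via K it is r/2 = 3.5. K is cheaper.
Producing q = 46 with K alone: L = 0, K = 23.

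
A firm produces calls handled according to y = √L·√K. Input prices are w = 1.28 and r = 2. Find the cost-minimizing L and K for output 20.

L* = 25, K* = 16

Cost minimization requires the marginal rate of technical substitution to equal the input-price ratio: MP_L/MP_K = w/r.
Here MP_L/MP_K = (1/2)·(K/L)/(1/2) = (K/L). Setting this equal to 1.28/2 = 0.64 gives K = 0.64L.
Substituting into y = 20: L^(1/2)·(0.64L)^(1/2) = 20.
Solving, L = 25 and K = 16.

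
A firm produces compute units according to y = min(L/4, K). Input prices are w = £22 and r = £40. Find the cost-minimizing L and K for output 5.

L* = 20, K* = 5

With a fixed-proportions technology, the cost-minimizing bundle uses no slack in either input: L/4 = K = y.
So L = 4·5 = 20 and K = 5.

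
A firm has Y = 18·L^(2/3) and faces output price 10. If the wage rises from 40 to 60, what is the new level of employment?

L* = 8

From P·MP_L = w with MP_L = 12·L^(-1/3), the labor demand is L(w) = (120/w)^(3).
At w = 40: L = 27. At w = 60: L = 8.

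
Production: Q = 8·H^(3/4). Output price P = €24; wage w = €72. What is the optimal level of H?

H* = 16

MP_H = (3/4)·8·H^(-1/4) = 6·H^(-1/4).
Profit maximization for a price taker requires P·MP_H = w: 24·6·H^(-1/4) = 72.
So H^(-1/4) = 0.5, which gives H = 16.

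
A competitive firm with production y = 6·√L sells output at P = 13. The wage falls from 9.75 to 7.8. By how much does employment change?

ΔL = 9

From P·MP_L = w with MP_L = 3·L^(-1/2), the labor demand is L(w) = (39/w)^(2).
At w = 9.75: L = 16. At w = 7.8: L = 25.
ΔL = 25 − 16 = 9.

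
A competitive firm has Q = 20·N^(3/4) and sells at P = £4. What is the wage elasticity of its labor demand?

MP_N = (3/4)·20·N^(-1/4), so P·MP_N = w gives 60·N^(-1/4) = w.
Solving, N(w) = (60/w)^(4). This is a constant-elasticity form: N ∝ w^(−4), so ε = −4.

ε = -4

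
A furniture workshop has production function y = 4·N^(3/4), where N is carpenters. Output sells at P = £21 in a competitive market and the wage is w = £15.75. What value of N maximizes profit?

MP_N = (3/4)·4·N^(-1/4) = 3·N^(-1/4).
Profit maximization for a price taker requires P·MP_N = w: 21·3·N^(-1/4) = 15.75.
So N^(-1/4) = 0.25, which gives N = 256.

N* = 256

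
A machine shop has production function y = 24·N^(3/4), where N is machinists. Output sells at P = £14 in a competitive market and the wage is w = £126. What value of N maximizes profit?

MP_N = (3/4)·24·N^(-1/4) = 18·N^(-1/4).
Profit maximization for a price taker requires P·MP_N = w: 14·18·N^(-1/4) = 126.
So N^(-1/4) = 0.5, which gives N = 16.

N* = 16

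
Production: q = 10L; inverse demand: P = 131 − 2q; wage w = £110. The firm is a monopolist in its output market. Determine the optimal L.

Marginal revenue from the inverse demand is MR = 131 − 4q.
The marginal product is MP_L = 10.
A monopolist hires until marginal revenue product equals the wage: MR·MP_L = w.
(131 − 40L)·10 = 110, so L = 3.

L* = 3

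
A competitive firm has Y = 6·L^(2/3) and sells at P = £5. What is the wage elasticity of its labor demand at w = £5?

MP_L = (2/3)·6·L^(-1/3), so P·MP_L = w gives 20·L^(-1/3) = w.
Solving, L(w) = (20/w)^(3). This is a constant-elasticity form: L ∝ w^(−3), so ε = −3.

ε = -3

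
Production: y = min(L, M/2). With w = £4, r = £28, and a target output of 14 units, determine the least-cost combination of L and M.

With a fixed-proportions technology, the cost-minimizing bundle uses no slack in either input: L = M/2 = y.
So L = 14 and M = 2·14 = 28.

L* = 14, M* = 28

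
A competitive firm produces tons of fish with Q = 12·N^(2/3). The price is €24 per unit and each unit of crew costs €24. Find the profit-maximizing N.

MP_N = (2/3)·12·N^(-1/3) = 8·N^(-1/3).
Profit maximization for a price taker requires P·MP_N = w: 24·8·N^(-1/3) = 24.
So N^(-1/3) = 0.125, which gives N = 512.

N* = 512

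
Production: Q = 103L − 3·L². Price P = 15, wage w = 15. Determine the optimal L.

The marginal product of L is MP_L = 103 − 6L.
A price-taking firm hires until the value of the marginal product equals the wage: P·MP_L = w, so 15·(103 − 6L) = 15.
Then 103 − 6L = 1, giving L = 17.

L* = 17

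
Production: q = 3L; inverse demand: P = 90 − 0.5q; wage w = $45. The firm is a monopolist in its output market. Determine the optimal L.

L* = 25

Marginal revenue from the inverse demand is MR = 90 − q.
The marginal product is MP_L = 3.
A monopolist hires until marginal revenue product equals the wage: MR·MP_L = w.
(90 − 3L)·3 = 45, so L = 25.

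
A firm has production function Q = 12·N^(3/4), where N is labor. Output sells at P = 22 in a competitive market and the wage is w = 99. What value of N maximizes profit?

N* = 16

MP_N = (3/4)·12·N^(-1/4) = 9·N^(-1/4).
Profit maximization for a price taker requires P·MP_N = w: 22·9·N^(-1/4) = 99.
So N^(-1/4) = 0.5, which gives N = 16.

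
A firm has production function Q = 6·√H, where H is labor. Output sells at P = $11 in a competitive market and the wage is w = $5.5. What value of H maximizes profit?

H* = 36

MP_H = (1/2)·6·H^(-1/2) = 3·H^(-1/2).
Profit maximization for a price taker requires P·MP_H = w: 11·3·H^(-1/2) = 5.5.
So H^(-1/2) = 1/6, which gives H = 36.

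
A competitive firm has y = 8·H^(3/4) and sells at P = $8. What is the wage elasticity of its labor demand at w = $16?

ε = -4

MP_H = (3/4)·8·H^(-1/4), so P·MP_H = w gives 48·H^(-1/4) = w.
Solving, H(w) = (48/w)^(4). This is a constant-elasticity form: H ∝ w^(−4), so ε = −4.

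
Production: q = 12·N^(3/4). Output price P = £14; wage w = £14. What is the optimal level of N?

MP_N = (3/4)·12·N^(-1/4) = 9·N^(-1/4).
Profit maximization for a price taker requires P·MP_N = w: 14·9·N^(-1/4) = 14.
So N^(-1/4) = 1/9, which gives N = 6561.

N* = 6561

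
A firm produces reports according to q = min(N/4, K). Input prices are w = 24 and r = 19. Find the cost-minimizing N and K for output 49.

N* = 196, K* = 49

With a fixed-proportions technology, the cost-minimizing bundle uses no slack in either input: N/4 = K = q.
So N = 4·49 = 196 and K = 49.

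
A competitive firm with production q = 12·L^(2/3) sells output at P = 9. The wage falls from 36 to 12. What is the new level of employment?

L* = 216

From P·MP_L = w with MP_L = 8·L^(-1/3), the labor demand is L(w) = (72/w)^(3).
At w = 36: L = 8. At w = 12: L = 216.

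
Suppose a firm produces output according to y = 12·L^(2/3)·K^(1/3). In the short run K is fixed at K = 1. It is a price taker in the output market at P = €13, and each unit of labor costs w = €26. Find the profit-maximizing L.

With K = 1, MP_L = (2/3)·12·L^(-1/3)·1^(1/3) = 8·L^(-1/3).
Profit maximization for a price taker requires P·MP_L = w: 13·8·L^(-1/3) = 26.
So L^(-1/3) = 0.25, which gives L = 64.

L* = 64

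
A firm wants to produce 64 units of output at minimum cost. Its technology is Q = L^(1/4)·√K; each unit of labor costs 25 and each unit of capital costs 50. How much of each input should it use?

L* = 256, K* = 256

Cost minimization requires the marginal rate of technical substitution to equal the input-price ratio: MP_L/MP_K = w/r.
Here MP_L/MP_K = (1/4)·(K/L)/(1/2) = 0.5·(K/L). Setting this equal to 25/50 = 0.5 gives K = L.
Substituting into Q = 64: L^(1/4)·(L)^(1/2) = 64.
Solving, L = 256 and K = 256.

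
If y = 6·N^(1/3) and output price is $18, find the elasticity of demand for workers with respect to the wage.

ε = -1.5

MP_N = (1/3)·6·N^(-2/3), so P·MP_N = w gives 36·N^(-2/3) = w.
Solving, N(w) = (36/w)^(3/2). This is a constant-elasticity form: N ∝ w^(−3/2), so ε = −3/2.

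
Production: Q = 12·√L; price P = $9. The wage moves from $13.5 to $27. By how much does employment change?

From P·MP_L = w with MP_L = 6·L^(-1/2), the labor demand is L(w) = (54/w)^(2).
At w = 13.5: L = 16. At w = 27: L = 4.
ΔL = 4 − 16 = -12.

ΔL = -12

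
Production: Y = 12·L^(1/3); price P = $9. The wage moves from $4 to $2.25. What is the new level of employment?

From P·MP_L = w with MP_L = 4·L^(-2/3), the labor demand is L(w) = (36/w)^(3/2).
At w = 4: L = 27. At w = 2.25: L = 64.

L* = 64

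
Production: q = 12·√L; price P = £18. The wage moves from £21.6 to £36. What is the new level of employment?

From P·MP_L = w with MP_L = 6·L^(-1/2), the labor demand is L(w) = (108/w)^(2).
At w = 21.6: L = 25. At w = 36: L = 9.

L* = 9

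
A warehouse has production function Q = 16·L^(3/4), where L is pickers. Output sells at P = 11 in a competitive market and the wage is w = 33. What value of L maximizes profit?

L* = 256

MP_L = (3/4)·16·L^(-1/4) = 12·L^(-1/4).
Profit maximization for a price taker requires P·MP_L = w: 11·12·L^(-1/4) = 33.
So L^(-1/4) = 0.25, which gives L = 256.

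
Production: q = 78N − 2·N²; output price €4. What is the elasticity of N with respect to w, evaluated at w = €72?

ε = -0.3

From P·MP_N = w with MP_N = 78 − 4N, labor demand is N(w) = (78 − w/4)/4.
dN/dw = −1/(16) = -0.0625.
At w = 72, N = 15, so ε = (dN/dw)·(w/N) = (-0.0625)·(72/15) = -0.3.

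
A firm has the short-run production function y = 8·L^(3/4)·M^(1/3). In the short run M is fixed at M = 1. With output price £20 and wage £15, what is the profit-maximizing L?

L* = 4096

With M = 1, MP_L = (3/4)·8·L^(-1/4)·1^(1/3) = 6·L^(-1/4).
Profit maximization for a price taker requires P·MP_L = w: 20·6·L^(-1/4) = 15.
So L^(-1/4) = 0.125, which gives L = 4096.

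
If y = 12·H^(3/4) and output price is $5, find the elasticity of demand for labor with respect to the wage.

ε = -4

MP_H = (3/4)·12·H^(-1/4), so P·MP_H = w gives 45·H^(-1/4) = w.
Solving, H(w) = (45/w)^(4). This is a constant-elasticity form: H ∝ w^(−4), so ε = −4.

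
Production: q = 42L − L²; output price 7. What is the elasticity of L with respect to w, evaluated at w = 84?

From P·MP_L = w with MP_L = 42 − 2L, labor demand is L(w) = (42 − w/7)/2.
dL/dw = −1/(14) = -1/14.
At w = 84, L = 15, so ε = (dL/dw)·(w/L) = (-1/14)·(84/15) = -0.4.

ε = -0.4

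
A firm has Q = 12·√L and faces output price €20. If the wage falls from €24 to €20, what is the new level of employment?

L* = 36

From P·MP_L = w with MP_L = 6·L^(-1/2), the labor demand is L(w) = (120/w)^(2).
At w = 24: L = 25. At w = 20: L = 36.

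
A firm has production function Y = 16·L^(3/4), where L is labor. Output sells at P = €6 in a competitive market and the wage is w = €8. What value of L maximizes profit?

L* = 6561

MP_L = (3/4)·16·L^(-1/4) = 12·L^(-1/4).
Profit maximization for a price taker requires P·MP_L = w: 6·12·L^(-1/4) = 8.
So L^(-1/4) = 1/9, which gives L = 6561.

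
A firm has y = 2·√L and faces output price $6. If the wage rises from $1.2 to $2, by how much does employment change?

From P·MP_L = w with MP_L = L^(-1/2), the labor demand is L(w) = (6/w)^(2).
At w = 1.2: L = 25. At w = 2: L = 9.
ΔL = 9 − 25 = -16.

ΔL = -16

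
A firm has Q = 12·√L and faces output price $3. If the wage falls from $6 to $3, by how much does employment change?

From P·MP_L = w with MP_L = 6·L^(-1/2), the labor demand is L(w) = (18/w)^(2).
At w = 6: L = 9. At w = 3: L = 36.
ΔL = 36 − 9 = 27.

ΔL = 27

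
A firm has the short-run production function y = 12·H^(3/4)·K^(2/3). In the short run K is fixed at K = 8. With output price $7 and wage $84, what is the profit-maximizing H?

With K = 8, MP_H = (3/4)·12·H^(-1/4)·8^(2/3) = 36·H^(-1/4).
Profit maximization for a price taker requires P·MP_H = w: 7·36·H^(-1/4) = 84.
So H^(-1/4) = 1/3, which gives H = 81.

H* = 81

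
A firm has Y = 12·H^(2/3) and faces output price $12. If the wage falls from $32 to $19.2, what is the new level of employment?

From P·MP_H = w with MP_H = 8·H^(-1/3), the labor demand is H(w) = (96/w)^(3).
At w = 32: H = 27. At w = 19.2: H = 125.

H* = 125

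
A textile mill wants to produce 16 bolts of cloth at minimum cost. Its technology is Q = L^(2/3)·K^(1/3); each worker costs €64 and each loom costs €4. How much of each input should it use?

Cost minimization requires the marginal rate of technical substitution to equal the input-price ratio: MP_L/MP_K = w/r.
Here MP_L/MP_K = (2/3)·(K/L)/(1/3) = 2·(K/L). Setting this equal to 64/4 = 16 gives K = 8L.
Substituting into Q = 16: L^(2/3)·(8L)^(1/3) = 16.
Solving, L = 8 and K = 64.

L* = 8, K* = 64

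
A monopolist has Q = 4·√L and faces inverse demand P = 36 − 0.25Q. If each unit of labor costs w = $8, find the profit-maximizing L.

L* = 36

Marginal revenue from the inverse demand is MR = 36 − 0.5Q.
The marginal product is MP_L = 2·L^(-1/2).
A monopolist hires until marginal revenue product equals the wage: MR·MP_L = w.
At L, Q = 4·√L. Substituting and solving: (36 − 2·√L)·2·L^(-1/2) = 8 gives L = 36.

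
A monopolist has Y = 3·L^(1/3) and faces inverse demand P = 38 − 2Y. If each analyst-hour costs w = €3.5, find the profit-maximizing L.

L* = 8

Marginal revenue from the inverse demand is MR = 38 − 4Y.
The marginal product is MP_L = L^(-2/3).
A monopolist hires until marginal revenue product equals the wage: MR·MP_L = w.
At L, Y = 3·L^(1/3). Substituting and solving: (38 − 12·L^(1/3))·L^(-2/3) = 3.5 gives L = 8.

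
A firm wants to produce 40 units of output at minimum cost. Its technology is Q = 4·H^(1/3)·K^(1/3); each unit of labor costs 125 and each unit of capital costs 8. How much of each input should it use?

H* = 8, K* = 125

Cost minimization requires the marginal rate of technical substitution to equal the input-price ratio: MP_H/MP_K = w/r.
Here MP_H/MP_K = (1/3)·(K/H)/(1/3) = (K/H). Setting this equal to 125/8 = 15.625 gives K = 15.625H.
Substituting into Q = 40: 4·H^(1/3)·(15.625H)^(1/3) = 40.
Solving, H = 8 and K = 125.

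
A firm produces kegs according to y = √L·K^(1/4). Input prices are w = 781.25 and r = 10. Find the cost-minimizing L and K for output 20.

Cost minimization requires the marginal rate of technical substitution to equal the input-price ratio: MP_L/MP_K = w/r.
Here MP_L/MP_K = (1/2)·(K/L)/(1/4) = 2·(K/L). Setting this equal to 781.25/10 = 78.125 gives K = 39.0625L.
Substituting into y = 20: L^(1/2)·(39.0625L)^(1/4) = 20.
Solving, L = 16 and K = 625.

L* = 16, K* = 625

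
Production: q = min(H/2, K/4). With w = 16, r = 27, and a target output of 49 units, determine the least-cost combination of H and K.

With a fixed-proportions technology, the cost-minimizing bundle uses no slack in either input: H/2 = K/4 = q.
So H = 2·49 = 98 and K = 4·49 = 196.

H* = 98, K* = 196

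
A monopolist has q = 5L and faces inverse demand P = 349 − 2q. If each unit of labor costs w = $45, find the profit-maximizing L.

Marginal revenue from the inverse demand is MR = 349 − 4q.
The marginal product is MP_L = 5.
A monopolist hires until marginal revenue product equals the wage: MR·MP_L = w.
(349 − 20L)·5 = 45, so L = 17.

L* = 17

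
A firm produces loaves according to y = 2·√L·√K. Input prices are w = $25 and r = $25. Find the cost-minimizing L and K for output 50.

Cost minimization requires the marginal rate of technical substitution to equal the input-price ratio: MP_L/MP_K = w/r.
Here MP_L/MP_K = (1/2)·(K/L)/(1/2) = (K/L). Setting this equal to 25/25 = 1 gives K = L.
Substituting into y = 50: 2·L^(1/2)·(L)^(1/2) = 50.
Solving, L = 25 and K = 25.

L* = 25, K* = 25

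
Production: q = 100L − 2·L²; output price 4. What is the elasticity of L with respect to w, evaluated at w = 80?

From P·MP_L = w with MP_L = 100 − 4L, labor demand is L(w) = (100 − w/4)/4.
dL/dw = −1/(16) = -0.0625.
At w = 80, L = 20, so ε = (dL/dw)·(w/L) = (-0.0625)·(80/20) = -0.25.

ε = -0.25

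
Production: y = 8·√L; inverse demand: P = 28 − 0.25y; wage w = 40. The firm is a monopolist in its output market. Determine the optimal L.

Marginal revenue from the inverse demand is MR = 28 − 0.5y.
The marginal product is MP_L = 4·L^(-1/2).
A monopolist hires until marginal revenue product equals the wage: MR·MP_L = w.
At L, y = 8·√L. Substituting and solving: (28 − 4·√L)·4·L^(-1/2) = 40 gives L = 4.

L* = 4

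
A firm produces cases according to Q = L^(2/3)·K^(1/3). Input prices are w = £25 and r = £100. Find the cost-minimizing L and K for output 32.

Cost minimization requires the marginal rate of technical substitution to equal the input-price ratio: MP_L/MP_K = w/r.
Here MP_L/MP_K = (2/3)·(K/L)/(1/3) = 2·(K/L). Setting this equal to 25/100 = 0.25 gives K = 0.125L.
Substituting into Q = 32: L^(2/3)·(0.125L)^(1/3) = 32.
Solving, L = 64 and K = 8.

L* = 64, K* = 8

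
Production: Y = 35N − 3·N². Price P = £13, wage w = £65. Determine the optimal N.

N* = 5

The marginal product of N is MP_N = 35 − 6N.
A price-taking firm hires until the value of the marginal product equals the wage: P·MP_N = w, so 13·(35 − 6N) = 65.
Then 35 − 6N = 5, giving N = 5.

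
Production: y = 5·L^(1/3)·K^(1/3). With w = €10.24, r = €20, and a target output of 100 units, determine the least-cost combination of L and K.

L* = 125, K* = 64

Cost minimization requires the marginal rate of technical substitution to equal the input-price ratio: MP_L/MP_K = w/r.
Here MP_L/MP_K = (1/3)·(K/L)/(1/3) = (K/L). Setting this equal to 10.24/20 = 0.512 gives K = 0.512L.
Substituting into y = 100: 5·L^(1/3)·(0.512L)^(1/3) = 100.
Solving, L = 125 and K = 64.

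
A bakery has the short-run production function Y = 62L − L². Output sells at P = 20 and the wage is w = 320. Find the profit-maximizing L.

L* = 23

The marginal product of L is MP_L = 62 − 2L.
A price-taking firm hires until the value of the marginal product equals the wage: P·MP_L = w, so 20·(62 − 2L) = 320.
Then 62 − 2L = 16, giving L = 23.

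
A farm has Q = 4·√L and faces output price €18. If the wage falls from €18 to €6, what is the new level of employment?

From P·MP_L = w with MP_L = 2·L^(-1/2), the labor demand is L(w) = (36/w)^(2).
At w = 18: L = 4. At w = 6: L = 36.

L* = 36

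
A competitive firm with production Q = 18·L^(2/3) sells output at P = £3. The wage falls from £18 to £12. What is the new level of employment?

From P·MP_L = w with MP_L = 12·L^(-1/3), the labor demand is L(w) = (36/w)^(3).
At w = 18: L = 8. At w = 12: L = 27.

L* = 27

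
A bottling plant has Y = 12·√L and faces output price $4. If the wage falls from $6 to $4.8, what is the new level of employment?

L* = 25

From P·MP_L = w with MP_L = 6·L^(-1/2), the labor demand is L(w) = (24/w)^(2).
At w = 6: L = 16. At w = 4.8: L = 25.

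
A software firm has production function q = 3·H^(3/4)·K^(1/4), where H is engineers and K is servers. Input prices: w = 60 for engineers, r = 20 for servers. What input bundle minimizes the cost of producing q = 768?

H* = 256, K* = 256

Cost minimization requires the marginal rate of technical substitution to equal the input-price ratio: MP_H/MP_K = w/r.
Here MP_H/MP_K = (3/4)·(K/H)/(1/4) = 3·(K/H). Setting this equal to 60/20 = 3 gives K = H.
Substituting into q = 768: 3·H^(3/4)·(H)^(1/4) = 768.
Solving, H = 256 and K = 256.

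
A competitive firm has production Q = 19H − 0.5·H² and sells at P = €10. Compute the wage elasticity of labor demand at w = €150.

ε = -3.75

From P·MP_H = w with MP_H = 19 − H, labor demand is H(w) = 19 − w/10.
dH/dw = −1/(10) = -0.1.
At w = 150, H = 4, so ε = (dH/dw)·(w/H) = (-0.1)·(150/4) = -3.75.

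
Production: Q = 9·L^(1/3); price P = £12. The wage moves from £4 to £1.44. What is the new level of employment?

L* = 125

From P·MP_L = w with MP_L = 3·L^(-2/3), the labor demand is L(w) = (36/w)^(3/2).
At w = 4: L = 27. At w = 1.44: L = 125.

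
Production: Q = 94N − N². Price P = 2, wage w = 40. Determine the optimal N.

The marginal product of N is MP_N = 94 − 2N.
A price-taking firm hires until the value of the marginal product equals the wage: P·MP_N = w, so 2·(94 − 2N) = 40.
Then 94 − 2N = 20, giving N = 37.

N* = 37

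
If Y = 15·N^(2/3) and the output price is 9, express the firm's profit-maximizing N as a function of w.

N(w) = 729000/w³

MP_N = (2/3)·15·N^(-1/3) = 10·N^(-1/3).
Setting P·MP_N = w: 90·N^(-1/3) = w.
Solving for N: N^(-1/3) = w/90, so N = (90/w)^(3).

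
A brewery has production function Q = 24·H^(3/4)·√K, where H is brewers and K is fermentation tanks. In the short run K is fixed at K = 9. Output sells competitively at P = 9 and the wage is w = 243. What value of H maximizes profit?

H* = 16

With K = 9, MP_H = (3/4)·24·H^(-1/4)·9^(1/2) = 54·H^(-1/4).
Profit maximization for a price taker requires P·MP_H = w: 9·54·H^(-1/4) = 243.
So H^(-1/4) = 0.5, which gives H = 16.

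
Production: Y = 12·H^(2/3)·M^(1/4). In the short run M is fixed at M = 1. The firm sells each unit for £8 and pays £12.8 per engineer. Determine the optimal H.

H* = 125

With M = 1, MP_H = (2/3)·12·H^(-1/3)·1^(1/4) = 8·H^(-1/3).
Profit maximization for a price taker requires P·MP_H = w: 8·8·H^(-1/3) = 12.8.
So H^(-1/3) = 0.2, which gives H = 125.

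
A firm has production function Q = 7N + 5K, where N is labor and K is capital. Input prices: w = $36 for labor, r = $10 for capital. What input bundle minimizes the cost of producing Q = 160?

N* = 0, K* = 32

The inputs are perfect substitutes, so the firm uses whichever has the lower cost per unit of output.
Cost per unit of output via N is w/7 = 36/7; via K it is r/5 = 2. K is cheaper.
Producing Q = 160 with K alone: N = 0, K = 32.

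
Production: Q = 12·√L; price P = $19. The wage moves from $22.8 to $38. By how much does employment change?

ΔL = -16

From P·MP_L = w with MP_L = 6·L^(-1/2), the labor demand is L(w) = (114/w)^(2).
At w = 22.8: L = 25. At w = 38: L = 9.
ΔL = 9 − 25 = -16.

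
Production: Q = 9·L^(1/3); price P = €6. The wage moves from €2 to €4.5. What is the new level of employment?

From P·MP_L = w with MP_L = 3·L^(-2/3), the labor demand is L(w) = (18/w)^(3/2).
At w = 2: L = 27. At w = 4.5: L = 8.

L* = 8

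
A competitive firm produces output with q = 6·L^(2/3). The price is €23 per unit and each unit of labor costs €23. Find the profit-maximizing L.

MP_L = (2/3)·6·L^(-1/3) = 4·L^(-1/3).
Profit maximization for a price taker requires P·MP_L = w: 23·4·L^(-1/3) = 23.
So L^(-1/3) = 0.25, which gives L = 64.

L* = 64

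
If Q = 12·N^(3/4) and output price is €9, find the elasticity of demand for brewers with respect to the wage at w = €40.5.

MP_N = (3/4)·12·N^(-1/4), so P·MP_N = w gives 81·N^(-1/4) = w.
Solving, N(w) = (81/w)^(4). This is a constant-elasticity form: N ∝ w^(−4), so ε = −4.

ε = -4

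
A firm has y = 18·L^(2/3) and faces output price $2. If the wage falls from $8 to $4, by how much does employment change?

From P·MP_L = w with MP_L = 12·L^(-1/3), the labor demand is L(w) = (24/w)^(3).
At w = 8: L = 27. At w = 4: L = 216.
ΔL = 216 − 27 = 189.

ΔL = 189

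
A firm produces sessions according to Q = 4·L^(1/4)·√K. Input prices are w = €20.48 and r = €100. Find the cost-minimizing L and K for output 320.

Cost minimization requires the marginal rate of technical substitution to equal the input-price ratio: MP_L/MP_K = w/r.
Here MP_L/MP_K = (1/4)·(K/L)/(1/2) = 0.5·(K/L). Setting this equal to 20.48/100 = 0.2048 gives K = 0.4096L.
Substituting into Q = 320: 4·L^(1/4)·(0.4096L)^(1/2) = 320.
Solving, L = 625 and K = 256.

L* = 625, K* = 256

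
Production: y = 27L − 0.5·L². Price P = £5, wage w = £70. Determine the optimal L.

L* = 13

The marginal product of L is MP_L = 27 − L.
A price-taking firm hires until the value of the marginal product equals the wage: P·MP_L = w, so 5·(27 − L) = 70.
Then 27 − L = 14, giving L = 13.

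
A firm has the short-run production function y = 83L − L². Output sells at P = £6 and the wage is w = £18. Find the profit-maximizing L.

The marginal product of L is MP_L = 83 − 2L.
A price-taking firm hires until the value of the marginal product equals the wage: P·MP_L = w, so 6·(83 − 2L) = 18.
Then 83 − 2L = 3, giving L = 40.

L* = 40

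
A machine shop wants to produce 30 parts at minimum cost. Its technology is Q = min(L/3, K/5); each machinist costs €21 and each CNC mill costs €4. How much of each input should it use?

With a fixed-proportions technology, the cost-minimizing bundle uses no slack in either input: L/3 = K/5 = Q.
So L = 3·30 = 90 and K = 5·30 = 150.

L* = 90, K* = 150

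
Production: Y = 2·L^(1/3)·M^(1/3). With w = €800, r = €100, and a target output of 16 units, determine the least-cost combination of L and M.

L* = 8, M* = 64

Cost minimization requires the marginal rate of technical substitution to equal the input-price ratio: MP_L/MP_M = w/r.
Here MP_L/MP_M = (1/3)·(M/L)/(1/3) = (M/L). Setting this equal to 800/100 = 8 gives M = 8L.
Substituting into Y = 16: 2·L^(1/3)·(8L)^(1/3) = 16.
Solving, L = 8 and M = 64.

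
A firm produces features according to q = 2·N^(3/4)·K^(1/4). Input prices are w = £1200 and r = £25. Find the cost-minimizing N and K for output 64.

N* = 16, K* = 256

Cost minimization requires the marginal rate of technical substitution to equal the input-price ratio: MP_N/MP_K = w/r.
Here MP_N/MP_K = (3/4)·(K/N)/(1/4) = 3·(K/N). Setting this equal to 1200/25 = 48 gives K = 16N.
Substituting into q = 64: 2·N^(3/4)·(16N)^(1/4) = 64.
Solving, N = 16 and K = 256.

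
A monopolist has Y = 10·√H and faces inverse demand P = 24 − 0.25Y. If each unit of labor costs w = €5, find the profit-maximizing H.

H* = 16

Marginal revenue from the inverse demand is MR = 24 − 0.5Y.
The marginal product is MP_H = 5·H^(-1/2).
A monopolist hires until marginal revenue product equals the wage: MR·MP_H = w.
At H, Y = 10·√H. Substituting and solving: (24 − 5·√H)·5·H^(-1/2) = 5 gives H = 16.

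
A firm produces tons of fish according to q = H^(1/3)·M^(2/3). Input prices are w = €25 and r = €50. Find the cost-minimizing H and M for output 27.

Cost minimization requires the marginal rate of technical substitution to equal the input-price ratio: MP_H/MP_M = w/r.
Here MP_H/MP_M = (1/3)·(M/H)/(2/3) = 0.5·(M/H). Setting this equal to 25/50 = 0.5 gives M = H.
Substituting into q = 27: H^(1/3)·(H)^(2/3) = 27.
Solving, H = 27 and M = 27.

H* = 27, M* = 27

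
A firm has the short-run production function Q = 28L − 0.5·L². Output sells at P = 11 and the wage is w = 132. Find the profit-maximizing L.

The marginal product of L is MP_L = 28 − L.
A price-taking firm hires until the value of the marginal product equals the wage: P·MP_L = w, so 11·(28 − L) = 132.
Then 28 − L = 12, giving L = 16.

L* = 16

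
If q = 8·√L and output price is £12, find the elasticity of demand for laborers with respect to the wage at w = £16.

ε = -2

MP_L = (1/2)·8·L^(-1/2), so P·MP_L = w gives 48·L^(-1/2) = w.
Solving, L(w) = (48/w)^(2). This is a constant-elasticity form: L ∝ w^(−2), so ε = −2.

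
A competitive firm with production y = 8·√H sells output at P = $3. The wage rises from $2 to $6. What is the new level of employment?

From P·MP_H = w with MP_H = 4·H^(-1/2), the labor demand is H(w) = (12/w)^(2).
At w = 2: H = 36. At w = 6: H = 4.

H* = 4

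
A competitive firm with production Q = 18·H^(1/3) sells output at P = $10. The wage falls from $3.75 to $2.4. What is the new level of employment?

From P·MP_H = w with MP_H = 6·H^(-2/3), the labor demand is H(w) = (60/w)^(3/2).
At w = 3.75: H = 64. At w = 2.4: H = 125.

H* = 125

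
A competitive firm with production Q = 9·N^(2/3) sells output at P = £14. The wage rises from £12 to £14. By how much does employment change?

From P·MP_N = w with MP_N = 6·N^(-1/3), the labor demand is N(w) = (84/w)^(3).
At w = 12: N = 343. At w = 14: N = 216.
ΔN = 216 − 343 = -127.

ΔN = -127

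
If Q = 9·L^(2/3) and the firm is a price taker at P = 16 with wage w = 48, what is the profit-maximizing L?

L* = 8

MP_L = (2/3)·9·L^(-1/3) = 6·L^(-1/3).
Profit maximization for a price taker requires P·MP_L = w: 16·6·L^(-1/3) = 48.
So L^(-1/3) = 0.5, which gives L = 8.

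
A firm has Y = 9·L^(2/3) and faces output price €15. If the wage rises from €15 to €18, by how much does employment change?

From P·MP_L = w with MP_L = 6·L^(-1/3), the labor demand is L(w) = (90/w)^(3).
At w = 15: L = 216. At w = 18: L = 125.
ΔL = 125 − 216 = -91.

ΔL = -91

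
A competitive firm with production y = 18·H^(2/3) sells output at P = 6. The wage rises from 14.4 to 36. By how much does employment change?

From P·MP_H = w with MP_H = 12·H^(-1/3), the labor demand is H(w) = (72/w)^(3).
At w = 14.4: H = 125. At w = 36: H = 8.
ΔH = 8 − 125 = -117.

ΔH = -117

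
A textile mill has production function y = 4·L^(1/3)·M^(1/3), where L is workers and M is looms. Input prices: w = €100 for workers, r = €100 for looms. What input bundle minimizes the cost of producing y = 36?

Cost minimization requires the marginal rate of technical substitution to equal the input-price ratio: MP_L/MP_M = w/r.
Here MP_L/MP_M = (1/3)·(M/L)/(1/3) = (M/L). Setting this equal to 100/100 = 1 gives M = L.
Substituting into y = 36: 4·L^(1/3)·(L)^(1/3) = 36.
Solving, L = 27 and M = 27.

L* = 27, M* = 27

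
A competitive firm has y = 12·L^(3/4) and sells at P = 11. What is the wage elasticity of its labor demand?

MP_L = (3/4)·12·L^(-1/4), so P·MP_L = w gives 99·L^(-1/4) = w.
Solving, L(w) = (99/w)^(4). This is a constant-elasticity form: L ∝ w^(−4), so ε = −4.

ε = -4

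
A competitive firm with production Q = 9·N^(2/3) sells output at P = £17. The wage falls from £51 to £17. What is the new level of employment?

From P·MP_N = w with MP_N = 6·N^(-1/3), the labor demand is N(w) = (102/w)^(3).
At w = 51: N = 8. At w = 17: N = 216.

N* = 216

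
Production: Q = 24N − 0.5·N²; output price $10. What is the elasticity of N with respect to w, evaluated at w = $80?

From P·MP_N = w with MP_N = 24 − N, labor demand is N(w) = 24 − w/10.
dN/dw = −1/(10) = -0.1.
At w = 80, N = 16, so ε = (dN/dw)·(w/N) = (-0.1)·(80/16) = -0.5.

ε = -0.5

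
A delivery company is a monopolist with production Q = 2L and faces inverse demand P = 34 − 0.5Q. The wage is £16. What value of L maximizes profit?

L* = 13

Marginal revenue from the inverse demand is MR = 34 − Q.
The marginal product is MP_L = 2.
A monopolist hires until marginal revenue product equals the wage: MR·MP_L = w.
(34 − 2L)·2 = 16, so L = 13.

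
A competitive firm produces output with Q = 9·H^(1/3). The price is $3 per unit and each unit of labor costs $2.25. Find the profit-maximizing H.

H* = 8

MP_H = (1/3)·9·H^(-2/3) = 3·H^(-2/3).
Profit maximization for a price taker requires P·MP_H = w: 3·3·H^(-2/3) = 2.25.
So H^(-2/3) = 0.25, which gives H = 8.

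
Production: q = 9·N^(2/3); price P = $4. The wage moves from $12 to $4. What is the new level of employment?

From P·MP_N = w with MP_N = 6·N^(-1/3), the labor demand is N(w) = (24/w)^(3).
At w = 12: N = 8. At w = 4: N = 216.

N* = 216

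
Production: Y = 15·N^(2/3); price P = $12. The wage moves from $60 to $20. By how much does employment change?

ΔN = 208

From P·MP_N = w with MP_N = 10·N^(-1/3), the labor demand is N(w) = (120/w)^(3).
At w = 60: N = 8. At w = 20: N = 216.
ΔN = 216 − 8 = 208.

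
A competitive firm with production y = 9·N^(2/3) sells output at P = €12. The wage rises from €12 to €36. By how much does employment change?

ΔN = -208

From P·MP_N = w with MP_N = 6·N^(-1/3), the labor demand is N(w) = (72/w)^(3).
At w = 12: N = 216. At w = 36: N = 8.
ΔN = 8 − 216 = -208.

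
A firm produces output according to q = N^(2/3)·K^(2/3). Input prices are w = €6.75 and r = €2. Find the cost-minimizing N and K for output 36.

Cost minimization requires the marginal rate of technical substitution to equal the input-price ratio: MP_N/MP_K = w/r.
Here MP_N/MP_K = (2/3)·(K/N)/(2/3) = (K/N). Setting this equal to 6.75/2 = 3.375 gives K = 3.375N.
Substituting into q = 36: N^(2/3)·(3.375N)^(2/3) = 36.
Solving, N = 8 and K = 27.

N* = 8, K* = 27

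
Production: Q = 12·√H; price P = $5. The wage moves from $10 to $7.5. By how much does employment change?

ΔH = 7

From P·MP_H = w with MP_H = 6·H^(-1/2), the labor demand is H(w) = (30/w)^(2).
At w = 10: H = 9. At w = 7.5: H = 16.
ΔH = 16 − 9 = 7.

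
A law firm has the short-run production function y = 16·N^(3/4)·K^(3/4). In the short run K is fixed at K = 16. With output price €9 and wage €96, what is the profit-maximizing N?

With K = 16, MP_N = (3/4)·16·N^(-1/4)·16^(3/4) = 96·N^(-1/4).
Profit maximization for a price taker requires P·MP_N = w: 9·96·N^(-1/4) = 96.
So N^(-1/4) = 1/9, which gives N = 6561.

N* = 6561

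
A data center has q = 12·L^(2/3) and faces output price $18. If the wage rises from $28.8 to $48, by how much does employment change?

From P·MP_L = w with MP_L = 8·L^(-1/3), the labor demand is L(w) = (144/w)^(3).
At w = 28.8: L = 125. At w = 48: L = 27.
ΔL = 27 − 125 = -98.

ΔL = -98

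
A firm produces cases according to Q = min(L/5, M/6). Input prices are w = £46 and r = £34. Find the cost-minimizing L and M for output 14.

With a fixed-proportions technology, the cost-minimizing bundle uses no slack in either input: L/5 = M/6 = Q.
So L = 5·14 = 70 and M = 6·14 = 84.

L* = 70, M* = 84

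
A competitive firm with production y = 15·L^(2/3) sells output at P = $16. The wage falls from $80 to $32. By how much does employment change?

ΔL = 117

From P·MP_L = w with MP_L = 10·L^(-1/3), the labor demand is L(w) = (160/w)^(3).
At w = 80: L = 8. At w = 32: L = 125.
ΔL = 125 − 8 = 117.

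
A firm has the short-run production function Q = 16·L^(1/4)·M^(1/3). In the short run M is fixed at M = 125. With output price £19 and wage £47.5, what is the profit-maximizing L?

With M = 125, MP_L = (1/4)·16·L^(-3/4)·125^(1/3) = 20·L^(-3/4).
Profit maximization for a price taker requires P·MP_L = w: 19·20·L^(-3/4) = 47.5.
So L^(-3/4) = 0.125, which gives L = 16.

L* = 16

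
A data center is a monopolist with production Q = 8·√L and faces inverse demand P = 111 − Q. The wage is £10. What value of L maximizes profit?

L* = 36

Marginal revenue from the inverse demand is MR = 111 − 2Q.
The marginal product is MP_L = 4·L^(-1/2).
A monopolist hires until marginal revenue product equals the wage: MR·MP_L = w.
At L, Q = 8·√L. Substituting and solving: (111 − 16·√L)·4·L^(-1/2) = 10 gives L = 36.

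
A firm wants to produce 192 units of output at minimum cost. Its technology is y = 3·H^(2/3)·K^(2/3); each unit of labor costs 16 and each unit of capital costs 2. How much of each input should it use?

H* = 8, K* = 64

Cost minimization requires the marginal rate of technical substitution to equal the input-price ratio: MP_H/MP_K = w/r.
Here MP_H/MP_K = (2/3)·(K/H)/(2/3) = (K/H). Setting this equal to 16/2 = 8 gives K = 8H.
Substituting into y = 192: 3·H^(2/3)·(8H)^(2/3) = 192.
Solving, H = 8 and K = 64.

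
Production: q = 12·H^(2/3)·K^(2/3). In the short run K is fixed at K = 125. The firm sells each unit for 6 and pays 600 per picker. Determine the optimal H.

With K = 125, MP_H = (2/3)·12·H^(-1/3)·125^(2/3) = 200·H^(-1/3).
Profit maximization for a price taker requires P·MP_H = w: 6·200·H^(-1/3) = 600.
So H^(-1/3) = 0.5, which gives H = 8.

H* = 8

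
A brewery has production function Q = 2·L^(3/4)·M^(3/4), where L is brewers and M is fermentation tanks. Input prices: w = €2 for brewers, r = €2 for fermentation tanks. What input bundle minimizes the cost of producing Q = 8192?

Cost minimization requires the marginal rate of technical substitution to equal the input-price ratio: MP_L/MP_M = w/r.
Here MP_L/MP_M = (3/4)·(M/L)/(3/4) = (M/L). Setting this equal to 2/2 = 1 gives M = L.
Substituting into Q = 8192: 2·L^(3/4)·(L)^(3/4) = 8192.
Solving, L = 256 and M = 256.

L* = 256, M* = 256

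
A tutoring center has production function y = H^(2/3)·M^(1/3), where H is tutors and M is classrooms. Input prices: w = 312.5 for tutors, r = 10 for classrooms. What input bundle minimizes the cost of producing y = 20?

H* = 8, M* = 125

Cost minimization requires the marginal rate of technical substitution to equal the input-price ratio: MP_H/MP_M = w/r.
Here MP_H/MP_M = (2/3)·(M/H)/(1/3) = 2·(M/H). Setting this equal to 312.5/10 = 31.25 gives M = 15.625H.
Substituting into y = 20: H^(2/3)·(15.625H)^(1/3) = 20.
Solving, H = 8 and M = 125.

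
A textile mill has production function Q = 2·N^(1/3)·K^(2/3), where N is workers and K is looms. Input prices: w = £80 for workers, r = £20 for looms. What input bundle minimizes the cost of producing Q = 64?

N* = 8, K* = 64

Cost minimization requires the marginal rate of technical substitution to equal the input-price ratio: MP_N/MP_K = w/r.
Here MP_N/MP_K = (1/3)·(K/N)/(2/3) = 0.5·(K/N). Setting this equal to 80/20 = 4 gives K = 8N.
Substituting into Q = 64: 2·N^(1/3)·(8N)^(2/3) = 64.
Solving, N = 8 and K = 64.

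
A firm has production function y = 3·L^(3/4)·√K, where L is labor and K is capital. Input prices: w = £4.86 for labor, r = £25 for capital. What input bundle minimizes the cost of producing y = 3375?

L* = 625, K* = 81

Cost minimization requires the marginal rate of technical substitution to equal the input-price ratio: MP_L/MP_K = w/r.
Here MP_L/MP_K = (3/4)·(K/L)/(1/2) = 1.5·(K/L). Setting this equal to 4.86/25 = 0.1944 gives K = 0.1296L.
Substituting into y = 3375: 3·L^(3/4)·(0.1296L)^(1/2) = 3375.
Solving, L = 625 and K = 81.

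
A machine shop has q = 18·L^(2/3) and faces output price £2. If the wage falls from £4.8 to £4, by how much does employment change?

From P·MP_L = w with MP_L = 12·L^(-1/3), the labor demand is L(w) = (24/w)^(3).
At w = 4.8: L = 125. At w = 4: L = 216.
ΔL = 216 − 125 = 91.

ΔL = 91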